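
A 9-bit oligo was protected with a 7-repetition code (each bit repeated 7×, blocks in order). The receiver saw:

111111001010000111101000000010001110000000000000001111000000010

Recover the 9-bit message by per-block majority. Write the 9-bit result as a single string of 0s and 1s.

Block 1 (1111110): 6 ones → 1
Block 2 (0101000): 2 ones → 0
Block 3 (0111101): 5 ones → 1
Block 4 (0000000): 0 ones → 0
Block 5 (1000111): 4 ones → 1
Block 6 (0000000): 0 ones → 0
Block 7 (0000000): 0 ones → 0
Block 8 (0111100): 4 ones → 1
Block 9 (0000010): 1 one → 0

101010010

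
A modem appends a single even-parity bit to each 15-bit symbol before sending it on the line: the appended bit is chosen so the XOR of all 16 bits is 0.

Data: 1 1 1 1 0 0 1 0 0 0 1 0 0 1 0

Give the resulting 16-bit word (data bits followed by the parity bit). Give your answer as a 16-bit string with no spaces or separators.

XOR of the 15 data bits: 1⊕1⊕1⊕1⊕0⊕0⊕1⊕0⊕0⊕0⊕1⊕0⊕0⊕1⊕0 = 1
Parity bit = 1 (so all 16 bits XOR to 0).

1111001000100101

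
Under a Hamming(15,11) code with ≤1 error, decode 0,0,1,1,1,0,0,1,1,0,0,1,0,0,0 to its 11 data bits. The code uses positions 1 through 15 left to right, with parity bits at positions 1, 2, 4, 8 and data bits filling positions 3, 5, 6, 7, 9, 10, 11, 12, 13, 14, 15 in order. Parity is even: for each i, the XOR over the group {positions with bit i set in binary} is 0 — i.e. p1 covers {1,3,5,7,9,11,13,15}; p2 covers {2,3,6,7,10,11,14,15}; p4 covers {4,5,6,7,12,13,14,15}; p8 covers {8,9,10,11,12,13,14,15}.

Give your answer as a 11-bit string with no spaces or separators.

11001001001

s1 (pos 1,3,5,7,9,11,13,15): 0⊕1⊕1⊕0⊕1⊕0⊕0⊕0 = 1
s2 (pos 2,3,6,7,10,11,14,15): 0⊕1⊕0⊕0⊕0⊕0⊕0⊕0 = 1
s4 (pos 4,5,6,7,12,13,14,15): 1⊕1⊕0⊕0⊕1⊕0⊕0⊕0 = 1
s8 (pos 8,9,10,11,12,13,14,15): 1⊕1⊕0⊕0⊕1⊕0⊕0⊕0 = 1
Syndrome s8…s1 = 1111 → error at position 15.
Flip position 15: 001110011001000 → 001110011001001
Read data bits from positions 3,5,6,7,9,10,11,12,13,14,15: 11001001001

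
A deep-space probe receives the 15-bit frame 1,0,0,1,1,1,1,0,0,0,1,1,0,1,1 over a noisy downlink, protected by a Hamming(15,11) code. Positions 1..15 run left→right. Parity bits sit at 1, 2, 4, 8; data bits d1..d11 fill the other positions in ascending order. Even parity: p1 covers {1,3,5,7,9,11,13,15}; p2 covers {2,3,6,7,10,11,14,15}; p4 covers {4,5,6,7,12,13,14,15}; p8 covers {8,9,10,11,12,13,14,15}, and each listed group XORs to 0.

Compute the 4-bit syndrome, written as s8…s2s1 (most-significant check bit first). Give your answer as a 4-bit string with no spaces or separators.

0111

s1 (pos 1,3,5,7,9,11,13,15): 1⊕0⊕1⊕1⊕0⊕1⊕0⊕1 = 1
s2 (pos 2,3,6,7,10,11,14,15): 0⊕0⊕1⊕1⊕0⊕1⊕1⊕1 = 1
s4 (pos 4,5,6,7,12,13,14,15): 1⊕1⊕1⊕1⊕1⊕0⊕1⊕1 = 1
s8 (pos 8,9,10,11,12,13,14,15): 0⊕0⊕0⊕1⊕1⊕0⊕1⊕1 = 0
Syndrome s8…s1 = 0111 → error at position 7.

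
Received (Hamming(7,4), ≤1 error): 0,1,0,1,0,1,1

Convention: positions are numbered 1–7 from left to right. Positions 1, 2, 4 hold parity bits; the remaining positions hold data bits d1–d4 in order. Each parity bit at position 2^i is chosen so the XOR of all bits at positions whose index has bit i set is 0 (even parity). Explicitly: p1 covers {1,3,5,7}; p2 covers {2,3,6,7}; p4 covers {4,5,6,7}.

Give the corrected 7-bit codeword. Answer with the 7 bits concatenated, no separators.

s1 (pos 1,3,5,7): 0⊕0⊕0⊕1 = 1
s2 (pos 2,3,6,7): 1⊕0⊕1⊕1 = 1
s4 (pos 4,5,6,7): 1⊕0⊕1⊕1 = 1
Syndrome s4…s1 = 111 → error at position 7.
Flip position 7: 0101011 → 0101010

0101010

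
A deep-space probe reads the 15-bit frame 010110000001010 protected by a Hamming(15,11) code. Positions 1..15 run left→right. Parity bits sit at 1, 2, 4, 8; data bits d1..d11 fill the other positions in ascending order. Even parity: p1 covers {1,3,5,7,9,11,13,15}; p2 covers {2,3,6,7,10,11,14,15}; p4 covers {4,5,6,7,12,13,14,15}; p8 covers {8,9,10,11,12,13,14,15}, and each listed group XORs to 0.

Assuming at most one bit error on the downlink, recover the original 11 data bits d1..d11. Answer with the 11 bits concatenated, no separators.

s1 (pos 1,3,5,7,9,11,13,15): 0⊕0⊕1⊕0⊕0⊕0⊕0⊕0 = 1
s2 (pos 2,3,6,7,10,11,14,15): 1⊕0⊕0⊕0⊕0⊕0⊕1⊕0 = 0
s4 (pos 4,5,6,7,12,13,14,15): 1⊕1⊕0⊕0⊕1⊕0⊕1⊕0 = 0
s8 (pos 8,9,10,11,12,13,14,15): 0⊕0⊕0⊕0⊕1⊕0⊕1⊕0 = 0
Syndrome s8…s1 = 0001 → error at position 1.
Flip position 1: 010110000001010 → 110110000001010
Read data bits from positions 3,5,6,7,9,10,11,12,13,14,15: 01000001010

01000001010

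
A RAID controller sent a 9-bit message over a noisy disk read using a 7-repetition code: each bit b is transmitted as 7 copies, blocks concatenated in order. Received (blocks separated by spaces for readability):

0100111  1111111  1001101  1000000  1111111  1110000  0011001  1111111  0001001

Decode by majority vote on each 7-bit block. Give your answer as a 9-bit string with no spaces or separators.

Block 1 (0100111): 4 ones → 1
Block 2 (1111111): 7 ones → 1
Block 3 (1001101): 4 ones → 1
Block 4 (1000000): 1 one → 0
Block 5 (1111111): 7 ones → 1
Block 6 (1110000): 3 ones → 0
Block 7 (0011001): 3 ones → 0
Block 8 (1111111): 7 ones → 1
Block 9 (0001001): 2 ones → 0

111010010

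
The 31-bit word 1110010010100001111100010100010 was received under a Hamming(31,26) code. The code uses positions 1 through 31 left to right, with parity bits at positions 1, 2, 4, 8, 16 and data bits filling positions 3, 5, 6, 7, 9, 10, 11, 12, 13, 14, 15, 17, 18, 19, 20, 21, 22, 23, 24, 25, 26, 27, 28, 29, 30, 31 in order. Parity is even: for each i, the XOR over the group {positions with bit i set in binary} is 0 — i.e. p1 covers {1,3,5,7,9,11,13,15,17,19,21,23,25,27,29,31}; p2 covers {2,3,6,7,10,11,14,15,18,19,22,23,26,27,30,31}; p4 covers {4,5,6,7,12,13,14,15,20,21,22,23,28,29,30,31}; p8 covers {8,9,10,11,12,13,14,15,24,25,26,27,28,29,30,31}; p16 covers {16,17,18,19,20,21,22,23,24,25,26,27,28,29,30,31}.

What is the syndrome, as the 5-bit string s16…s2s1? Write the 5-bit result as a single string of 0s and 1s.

01100

s1 (pos 1,3,5,7,9,11,13,15,17,19,21,23,25,27,29,31): 1⊕1⊕0⊕0⊕1⊕1⊕0⊕0⊕1⊕1⊕0⊕0⊕0⊕0⊕0⊕0 = 0
s2 (pos 2,3,6,7,10,11,14,15,18,19,22,23,26,27,30,31): 1⊕1⊕1⊕0⊕0⊕1⊕0⊕0⊕1⊕1⊕0⊕0⊕1⊕0⊕1⊕0 = 0
s4 (pos 4,5,6,7,12,13,14,15,20,21,22,23,28,29,30,31): 0⊕0⊕1⊕0⊕0⊕0⊕0⊕0⊕1⊕0⊕0⊕0⊕0⊕0⊕1⊕0 = 1
s8 (pos 8,9,10,11,12,13,14,15,24,25,26,27,28,29,30,31): 0⊕1⊕0⊕1⊕0⊕0⊕0⊕0⊕1⊕0⊕1⊕0⊕0⊕0⊕1⊕0 = 1
s16 (pos 16,17,18,19,20,21,22,23,24,25,26,27,28,29,30,31): 1⊕1⊕1⊕1⊕1⊕0⊕0⊕0⊕1⊕0⊕1⊕0⊕0⊕0⊕1⊕0 = 0
Syndrome s16…s1 = 01100 → error at position 12.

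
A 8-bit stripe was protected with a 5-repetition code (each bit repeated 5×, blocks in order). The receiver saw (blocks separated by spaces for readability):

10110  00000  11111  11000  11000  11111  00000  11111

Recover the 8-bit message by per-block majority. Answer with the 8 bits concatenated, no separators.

Block 1 (10110): 3 ones → 1
Block 2 (00000): 0 ones → 0
Block 3 (11111): 5 ones → 1
Block 4 (11000): 2 ones → 0
Block 5 (11000): 2 ones → 0
Block 6 (11111): 5 ones → 1
Block 7 (00000): 0 ones → 0
Block 8 (11111): 5 ones → 1

10100101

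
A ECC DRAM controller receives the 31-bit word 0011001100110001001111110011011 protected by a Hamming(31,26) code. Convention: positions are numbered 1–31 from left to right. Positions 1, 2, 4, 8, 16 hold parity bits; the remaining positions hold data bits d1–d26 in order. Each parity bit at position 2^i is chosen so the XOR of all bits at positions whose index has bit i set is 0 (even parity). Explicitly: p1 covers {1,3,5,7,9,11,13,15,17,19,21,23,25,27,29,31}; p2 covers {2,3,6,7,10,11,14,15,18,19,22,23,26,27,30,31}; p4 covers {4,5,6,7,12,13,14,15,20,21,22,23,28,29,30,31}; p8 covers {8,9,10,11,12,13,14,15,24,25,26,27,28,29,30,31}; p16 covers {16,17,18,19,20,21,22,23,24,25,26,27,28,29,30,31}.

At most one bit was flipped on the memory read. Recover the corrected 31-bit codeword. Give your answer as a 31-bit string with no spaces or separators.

s1 (pos 1,3,5,7,9,11,13,15,17,19,21,23,25,27,29,31): 0⊕1⊕0⊕1⊕0⊕1⊕0⊕0⊕0⊕1⊕1⊕1⊕0⊕1⊕0⊕1 = 0
s2 (pos 2,3,6,7,10,11,14,15,18,19,22,23,26,27,30,31): 0⊕1⊕0⊕1⊕0⊕1⊕0⊕0⊕0⊕1⊕1⊕1⊕0⊕1⊕1⊕1 = 1
s4 (pos 4,5,6,7,12,13,14,15,20,21,22,23,28,29,30,31): 1⊕0⊕0⊕1⊕1⊕0⊕0⊕0⊕1⊕1⊕1⊕1⊕1⊕0⊕1⊕1 = 0
s8 (pos 8,9,10,11,12,13,14,15,24,25,26,27,28,29,30,31): 1⊕0⊕0⊕1⊕1⊕0⊕0⊕0⊕1⊕0⊕0⊕1⊕1⊕0⊕1⊕1 = 0
s16 (pos 16,17,18,19,20,21,22,23,24,25,26,27,28,29,30,31): 1⊕0⊕0⊕1⊕1⊕1⊕1⊕1⊕1⊕0⊕0⊕1⊕1⊕0⊕1⊕1 = 1
Syndrome s16…s1 = 10010 → error at position 18.
Flip position 18: 0011001100110001001111110011011 → 0011001100110001011111110011011

0011001100110001011111110011011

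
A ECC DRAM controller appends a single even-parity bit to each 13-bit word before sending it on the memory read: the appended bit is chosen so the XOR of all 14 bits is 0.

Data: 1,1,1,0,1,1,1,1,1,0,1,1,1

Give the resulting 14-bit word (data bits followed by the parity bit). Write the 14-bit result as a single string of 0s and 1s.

11101111101111

XOR of the 13 data bits: 1⊕1⊕1⊕0⊕1⊕1⊕1⊕1⊕1⊕0⊕1⊕1⊕1 = 1
Parity bit = 1 (so all 14 bits XOR to 0).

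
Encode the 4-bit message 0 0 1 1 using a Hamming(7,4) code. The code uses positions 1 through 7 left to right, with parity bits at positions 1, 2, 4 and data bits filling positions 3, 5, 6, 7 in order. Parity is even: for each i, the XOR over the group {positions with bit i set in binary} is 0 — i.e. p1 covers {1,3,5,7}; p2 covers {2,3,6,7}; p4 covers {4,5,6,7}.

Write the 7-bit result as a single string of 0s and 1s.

Place data at non-parity positions: p1 p2 0 p4 0 1 1
p1 (pos 1,3,5,7): XOR of data positions = 0⊕0⊕1 = 1
p2 (pos 2,3,6,7): XOR of data positions = 0⊕1⊕1 = 0
p4 (pos 4,5,6,7): XOR of data positions = 0⊕1⊕1 = 0
Codeword: 1000011

1000011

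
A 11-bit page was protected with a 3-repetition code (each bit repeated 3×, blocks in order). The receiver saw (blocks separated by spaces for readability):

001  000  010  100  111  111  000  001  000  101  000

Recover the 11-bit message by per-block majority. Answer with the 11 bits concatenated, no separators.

00001100010

Block 1 (001): 1 one → 0
Block 2 (000): 0 ones → 0
Block 3 (010): 1 one → 0
Block 4 (100): 1 one → 0
Block 5 (111): 3 ones → 1
Block 6 (111): 3 ones → 1
Block 7 (000): 0 ones → 0
Block 8 (001): 1 one → 0
Block 9 (000): 0 ones → 0
Block 10 (101): 2 ones → 1
Block 11 (000): 0 ones → 0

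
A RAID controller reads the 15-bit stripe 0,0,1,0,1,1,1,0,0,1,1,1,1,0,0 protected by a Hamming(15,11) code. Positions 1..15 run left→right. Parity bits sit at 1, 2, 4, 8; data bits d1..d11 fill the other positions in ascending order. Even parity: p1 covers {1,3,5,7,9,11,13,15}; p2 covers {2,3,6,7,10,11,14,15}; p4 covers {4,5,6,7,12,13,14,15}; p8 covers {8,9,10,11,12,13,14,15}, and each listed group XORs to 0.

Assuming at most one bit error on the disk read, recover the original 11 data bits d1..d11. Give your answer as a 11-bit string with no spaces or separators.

11100111100

s1 (pos 1,3,5,7,9,11,13,15): 0⊕1⊕1⊕1⊕0⊕1⊕1⊕0 = 1
s2 (pos 2,3,6,7,10,11,14,15): 0⊕1⊕1⊕1⊕1⊕1⊕0⊕0 = 1
s4 (pos 4,5,6,7,12,13,14,15): 0⊕1⊕1⊕1⊕1⊕1⊕0⊕0 = 1
s8 (pos 8,9,10,11,12,13,14,15): 0⊕0⊕1⊕1⊕1⊕1⊕0⊕0 = 0
Syndrome s8…s1 = 0111 → error at position 7.
Flip position 7: 001011100111100 → 001011000111100
Read data bits from positions 3,5,6,7,9,10,11,12,13,14,15: 11100111100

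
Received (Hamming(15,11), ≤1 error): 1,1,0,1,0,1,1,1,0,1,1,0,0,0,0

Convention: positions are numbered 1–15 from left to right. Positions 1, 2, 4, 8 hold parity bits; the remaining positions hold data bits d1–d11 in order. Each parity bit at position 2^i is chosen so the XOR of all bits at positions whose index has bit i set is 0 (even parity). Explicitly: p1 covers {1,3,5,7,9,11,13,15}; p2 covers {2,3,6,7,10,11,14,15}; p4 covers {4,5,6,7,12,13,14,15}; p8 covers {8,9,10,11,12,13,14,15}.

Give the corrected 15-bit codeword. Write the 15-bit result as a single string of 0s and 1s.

s1 (pos 1,3,5,7,9,11,13,15): 1⊕0⊕0⊕1⊕0⊕1⊕0⊕0 = 1
s2 (pos 2,3,6,7,10,11,14,15): 1⊕0⊕1⊕1⊕1⊕1⊕0⊕0 = 1
s4 (pos 4,5,6,7,12,13,14,15): 1⊕0⊕1⊕1⊕0⊕0⊕0⊕0 = 1
s8 (pos 8,9,10,11,12,13,14,15): 1⊕0⊕1⊕1⊕0⊕0⊕0⊕0 = 1
Syndrome s8…s1 = 1111 → error at position 15.
Flip position 15: 110101110110000 → 110101110110001

110101110110001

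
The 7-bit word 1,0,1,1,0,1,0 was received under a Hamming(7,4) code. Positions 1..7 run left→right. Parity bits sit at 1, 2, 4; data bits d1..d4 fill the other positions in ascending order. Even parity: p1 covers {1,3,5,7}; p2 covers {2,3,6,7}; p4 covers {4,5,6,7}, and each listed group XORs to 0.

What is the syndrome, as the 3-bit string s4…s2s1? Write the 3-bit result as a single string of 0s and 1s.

000

s1 (pos 1,3,5,7): 1⊕1⊕0⊕0 = 0
s2 (pos 2,3,6,7): 0⊕1⊕1⊕0 = 0
s4 (pos 4,5,6,7): 1⊕0⊕1⊕0 = 0
Syndrome s4…s1 = 000 → no error.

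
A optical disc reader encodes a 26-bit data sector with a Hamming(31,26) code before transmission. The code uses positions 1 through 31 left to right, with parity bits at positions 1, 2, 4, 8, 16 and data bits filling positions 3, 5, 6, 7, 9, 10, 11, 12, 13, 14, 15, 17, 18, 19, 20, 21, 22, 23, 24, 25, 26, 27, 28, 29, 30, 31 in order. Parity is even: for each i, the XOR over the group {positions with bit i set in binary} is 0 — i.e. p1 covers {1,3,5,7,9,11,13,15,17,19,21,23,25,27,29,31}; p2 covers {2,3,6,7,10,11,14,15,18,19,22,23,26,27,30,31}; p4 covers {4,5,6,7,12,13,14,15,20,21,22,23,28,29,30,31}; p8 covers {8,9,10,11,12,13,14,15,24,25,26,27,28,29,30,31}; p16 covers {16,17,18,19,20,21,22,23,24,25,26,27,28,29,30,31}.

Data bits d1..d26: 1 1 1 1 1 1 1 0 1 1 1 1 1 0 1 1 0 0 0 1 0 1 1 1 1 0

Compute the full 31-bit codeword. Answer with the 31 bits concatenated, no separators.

0011111111101111110110001011110

Place data at non-parity positions: p1 p2 1 p4 1 1 1 p8 1 1 1 0 1 1 1 p16 1 1 0 1 1 0 0 0 1 0 1 1 1 1 0
p1 (pos 1,3,5,7,9,11,13,15,17,19,21,23,25,27,29,31): XOR of data positions = 1⊕1⊕1⊕1⊕1⊕1⊕1⊕1⊕0⊕1⊕0⊕1⊕1⊕1⊕0 = 0
p2 (pos 2,3,6,7,10,11,14,15,18,19,22,23,26,27,30,31): XOR of data positions = 1⊕1⊕1⊕1⊕1⊕1⊕1⊕1⊕0⊕0⊕0⊕0⊕1⊕1⊕0 = 0
p4 (pos 4,5,6,7,12,13,14,15,20,21,22,23,28,29,30,31): XOR of data positions = 1⊕1⊕1⊕0⊕1⊕1⊕1⊕1⊕1⊕0⊕0⊕1⊕1⊕1⊕0 = 1
p8 (pos 8,9,10,11,12,13,14,15,24,25,26,27,28,29,30,31): XOR of data positions = 1⊕1⊕1⊕0⊕1⊕1⊕1⊕0⊕1⊕0⊕1⊕1⊕1⊕1⊕0 = 1
p16 (pos 16,17,18,19,20,21,22,23,24,25,26,27,28,29,30,31): XOR of data positions = 1⊕1⊕0⊕1⊕1⊕0⊕0⊕0⊕1⊕0⊕1⊕1⊕1⊕1⊕0 = 1
Codeword: 0011111111101111110110001011110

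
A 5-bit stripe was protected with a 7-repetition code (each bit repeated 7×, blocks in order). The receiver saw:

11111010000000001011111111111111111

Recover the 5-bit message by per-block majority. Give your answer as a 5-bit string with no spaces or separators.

Block 1 (1111101): 6 ones → 1
Block 2 (0000000): 0 ones → 0
Block 3 (0010111): 4 ones → 1
Block 4 (1111111): 7 ones → 1
Block 5 (1111111): 7 ones → 1

10111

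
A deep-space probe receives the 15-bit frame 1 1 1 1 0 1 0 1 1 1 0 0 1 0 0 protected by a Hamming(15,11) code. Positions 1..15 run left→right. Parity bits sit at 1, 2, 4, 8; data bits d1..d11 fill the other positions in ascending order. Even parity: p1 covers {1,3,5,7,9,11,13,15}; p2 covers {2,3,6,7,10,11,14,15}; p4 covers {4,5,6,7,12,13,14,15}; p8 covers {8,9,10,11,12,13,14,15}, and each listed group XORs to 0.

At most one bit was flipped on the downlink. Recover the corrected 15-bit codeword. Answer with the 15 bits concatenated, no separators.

111001011100100

s1 (pos 1,3,5,7,9,11,13,15): 1⊕1⊕0⊕0⊕1⊕0⊕1⊕0 = 0
s2 (pos 2,3,6,7,10,11,14,15): 1⊕1⊕1⊕0⊕1⊕0⊕0⊕0 = 0
s4 (pos 4,5,6,7,12,13,14,15): 1⊕0⊕1⊕0⊕0⊕1⊕0⊕0 = 1
s8 (pos 8,9,10,11,12,13,14,15): 1⊕1⊕1⊕0⊕0⊕1⊕0⊕0 = 0
Syndrome s8…s1 = 0100 → error at position 4.
Flip position 4: 111101011100100 → 111001011100100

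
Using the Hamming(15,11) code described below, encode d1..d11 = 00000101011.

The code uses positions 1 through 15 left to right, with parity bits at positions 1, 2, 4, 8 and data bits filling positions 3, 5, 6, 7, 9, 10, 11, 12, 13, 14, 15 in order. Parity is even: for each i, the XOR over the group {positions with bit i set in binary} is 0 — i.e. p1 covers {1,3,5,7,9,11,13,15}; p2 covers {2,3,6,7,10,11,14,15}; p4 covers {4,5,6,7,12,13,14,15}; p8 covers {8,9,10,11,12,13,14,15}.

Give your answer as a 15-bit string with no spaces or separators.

Place data at non-parity positions: p1 p2 0 p4 0 0 0 p8 0 1 0 1 0 1 1
p1 (pos 1,3,5,7,9,11,13,15): XOR of data positions = 0⊕0⊕0⊕0⊕0⊕0⊕1 = 1
p2 (pos 2,3,6,7,10,11,14,15): XOR of data positions = 0⊕0⊕0⊕1⊕0⊕1⊕1 = 1
p4 (pos 4,5,6,7,12,13,14,15): XOR of data positions = 0⊕0⊕0⊕1⊕0⊕1⊕1 = 1
p8 (pos 8,9,10,11,12,13,14,15): XOR of data positions = 0⊕1⊕0⊕1⊕0⊕1⊕1 = 0
Codeword: 110100000101011

110100000101011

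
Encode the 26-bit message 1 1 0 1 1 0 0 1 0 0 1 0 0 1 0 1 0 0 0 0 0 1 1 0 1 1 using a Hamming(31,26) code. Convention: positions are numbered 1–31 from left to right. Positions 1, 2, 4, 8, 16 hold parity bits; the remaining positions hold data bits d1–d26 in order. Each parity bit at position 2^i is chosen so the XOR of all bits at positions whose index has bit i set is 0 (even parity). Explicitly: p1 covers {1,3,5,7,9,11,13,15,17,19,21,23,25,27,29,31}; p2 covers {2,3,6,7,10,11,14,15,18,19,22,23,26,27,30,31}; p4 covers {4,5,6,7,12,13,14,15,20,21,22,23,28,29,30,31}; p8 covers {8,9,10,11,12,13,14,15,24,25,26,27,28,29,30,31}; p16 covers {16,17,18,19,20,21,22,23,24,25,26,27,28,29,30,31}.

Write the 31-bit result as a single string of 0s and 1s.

Place data at non-parity positions: p1 p2 1 p4 1 0 1 p8 1 0 0 1 0 0 1 p16 0 0 1 0 1 0 0 0 0 0 1 1 0 1 1
p1 (pos 1,3,5,7,9,11,13,15,17,19,21,23,25,27,29,31): XOR of data positions = 1⊕1⊕1⊕1⊕0⊕0⊕1⊕0⊕1⊕1⊕0⊕0⊕1⊕0⊕1 = 1
p2 (pos 2,3,6,7,10,11,14,15,18,19,22,23,26,27,30,31): XOR of data positions = 1⊕0⊕1⊕0⊕0⊕0⊕1⊕0⊕1⊕0⊕0⊕0⊕1⊕1⊕1 = 1
p4 (pos 4,5,6,7,12,13,14,15,20,21,22,23,28,29,30,31): XOR of data positions = 1⊕0⊕1⊕1⊕0⊕0⊕1⊕0⊕1⊕0⊕0⊕1⊕0⊕1⊕1 = 0
p8 (pos 8,9,10,11,12,13,14,15,24,25,26,27,28,29,30,31): XOR of data positions = 1⊕0⊕0⊕1⊕0⊕0⊕1⊕0⊕0⊕0⊕1⊕1⊕0⊕1⊕1 = 1
p16 (pos 16,17,18,19,20,21,22,23,24,25,26,27,28,29,30,31): XOR of data positions = 0⊕0⊕1⊕0⊕1⊕0⊕0⊕0⊕0⊕0⊕1⊕1⊕0⊕1⊕1 = 0
Codeword: 1110101110010010001010000011011

1110101110010010001010000011011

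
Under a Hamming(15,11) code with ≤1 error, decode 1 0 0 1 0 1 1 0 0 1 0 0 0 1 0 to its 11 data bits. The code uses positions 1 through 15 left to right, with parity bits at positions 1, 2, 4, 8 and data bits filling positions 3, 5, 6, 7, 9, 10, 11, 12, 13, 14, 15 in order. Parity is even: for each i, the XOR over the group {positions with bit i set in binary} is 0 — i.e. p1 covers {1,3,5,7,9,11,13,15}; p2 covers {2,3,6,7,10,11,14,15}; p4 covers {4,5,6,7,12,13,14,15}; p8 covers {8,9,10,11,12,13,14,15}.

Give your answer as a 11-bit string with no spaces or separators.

s1 (pos 1,3,5,7,9,11,13,15): 1⊕0⊕0⊕1⊕0⊕0⊕0⊕0 = 0
s2 (pos 2,3,6,7,10,11,14,15): 0⊕0⊕1⊕1⊕1⊕0⊕1⊕0 = 0
s4 (pos 4,5,6,7,12,13,14,15): 1⊕0⊕1⊕1⊕0⊕0⊕1⊕0 = 0
s8 (pos 8,9,10,11,12,13,14,15): 0⊕0⊕1⊕0⊕0⊕0⊕1⊕0 = 0
Syndrome s8…s1 = 0000 → no error.
Read data bits from positions 3,5,6,7,9,10,11,12,13,14,15: 00110100010

00110100010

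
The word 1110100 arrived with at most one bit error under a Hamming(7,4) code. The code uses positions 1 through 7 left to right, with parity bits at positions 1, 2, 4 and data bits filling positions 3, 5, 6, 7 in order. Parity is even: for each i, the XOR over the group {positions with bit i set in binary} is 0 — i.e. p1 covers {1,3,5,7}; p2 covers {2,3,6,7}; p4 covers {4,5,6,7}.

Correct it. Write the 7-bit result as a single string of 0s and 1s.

s1 (pos 1,3,5,7): 1⊕1⊕1⊕0 = 1
s2 (pos 2,3,6,7): 1⊕1⊕0⊕0 = 0
s4 (pos 4,5,6,7): 0⊕1⊕0⊕0 = 1
Syndrome s4…s1 = 101 → error at position 5.
Flip position 5: 1110100 → 1110000

1110000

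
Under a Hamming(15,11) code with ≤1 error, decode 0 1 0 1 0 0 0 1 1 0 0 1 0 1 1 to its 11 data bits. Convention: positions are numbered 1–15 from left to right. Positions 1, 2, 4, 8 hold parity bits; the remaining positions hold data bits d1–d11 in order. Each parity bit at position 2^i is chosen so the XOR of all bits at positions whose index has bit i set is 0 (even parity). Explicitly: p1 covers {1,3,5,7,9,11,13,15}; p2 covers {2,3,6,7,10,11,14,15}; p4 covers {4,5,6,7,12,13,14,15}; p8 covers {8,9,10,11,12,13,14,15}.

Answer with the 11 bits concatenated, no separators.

00001101011

s1 (pos 1,3,5,7,9,11,13,15): 0⊕0⊕0⊕0⊕1⊕0⊕0⊕1 = 0
s2 (pos 2,3,6,7,10,11,14,15): 1⊕0⊕0⊕0⊕0⊕0⊕1⊕1 = 1
s4 (pos 4,5,6,7,12,13,14,15): 1⊕0⊕0⊕0⊕1⊕0⊕1⊕1 = 0
s8 (pos 8,9,10,11,12,13,14,15): 1⊕1⊕0⊕0⊕1⊕0⊕1⊕1 = 1
Syndrome s8…s1 = 1010 → error at position 10.
Flip position 10: 010100011001011 → 010100011101011
Read data bits from positions 3,5,6,7,9,10,11,12,13,14,15: 00001101011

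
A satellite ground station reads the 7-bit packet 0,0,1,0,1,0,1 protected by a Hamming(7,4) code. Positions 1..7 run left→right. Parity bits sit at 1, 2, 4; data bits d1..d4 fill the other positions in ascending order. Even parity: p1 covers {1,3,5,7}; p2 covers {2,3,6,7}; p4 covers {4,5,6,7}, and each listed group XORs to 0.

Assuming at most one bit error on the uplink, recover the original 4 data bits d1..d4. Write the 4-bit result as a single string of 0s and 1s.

1101

s1 (pos 1,3,5,7): 0⊕1⊕1⊕1 = 1
s2 (pos 2,3,6,7): 0⊕1⊕0⊕1 = 0
s4 (pos 4,5,6,7): 0⊕1⊕0⊕1 = 0
Syndrome s4…s1 = 001 → error at position 1.
Flip position 1: 0010101 → 1010101
Read data bits from positions 3,5,6,7: 1101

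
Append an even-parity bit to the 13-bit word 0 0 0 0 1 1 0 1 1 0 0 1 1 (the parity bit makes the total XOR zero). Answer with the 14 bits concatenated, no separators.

XOR of the 13 data bits: 0⊕0⊕0⊕0⊕1⊕1⊕0⊕1⊕1⊕0⊕0⊕1⊕1 = 0
Parity bit = 0 (so all 14 bits XOR to 0).

00001101100110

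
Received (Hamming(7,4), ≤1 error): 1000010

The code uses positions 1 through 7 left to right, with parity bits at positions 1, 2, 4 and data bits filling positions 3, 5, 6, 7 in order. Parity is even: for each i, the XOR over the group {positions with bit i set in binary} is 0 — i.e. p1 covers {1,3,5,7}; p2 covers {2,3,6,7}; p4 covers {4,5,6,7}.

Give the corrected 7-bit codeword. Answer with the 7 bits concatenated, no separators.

1000011

s1 (pos 1,3,5,7): 1⊕0⊕0⊕0 = 1
s2 (pos 2,3,6,7): 0⊕0⊕1⊕0 = 1
s4 (pos 4,5,6,7): 0⊕0⊕1⊕0 = 1
Syndrome s4…s1 = 111 → error at position 7.
Flip position 7: 1000010 → 1000011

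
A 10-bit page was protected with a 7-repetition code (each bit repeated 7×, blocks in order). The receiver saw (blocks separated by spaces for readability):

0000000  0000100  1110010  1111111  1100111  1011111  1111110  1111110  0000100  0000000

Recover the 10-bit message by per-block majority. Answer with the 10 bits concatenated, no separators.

Block 1 (0000000): 0 ones → 0
Block 2 (0000100): 1 one → 0
Block 3 (1110010): 4 ones → 1
Block 4 (1111111): 7 ones → 1
Block 5 (1100111): 5 ones → 1
Block 6 (1011111): 6 ones → 1
Block 7 (1111110): 6 ones → 1
Block 8 (1111110): 6 ones → 1
Block 9 (0000100): 1 one → 0
Block 10 (0000000): 0 ones → 0

0011111100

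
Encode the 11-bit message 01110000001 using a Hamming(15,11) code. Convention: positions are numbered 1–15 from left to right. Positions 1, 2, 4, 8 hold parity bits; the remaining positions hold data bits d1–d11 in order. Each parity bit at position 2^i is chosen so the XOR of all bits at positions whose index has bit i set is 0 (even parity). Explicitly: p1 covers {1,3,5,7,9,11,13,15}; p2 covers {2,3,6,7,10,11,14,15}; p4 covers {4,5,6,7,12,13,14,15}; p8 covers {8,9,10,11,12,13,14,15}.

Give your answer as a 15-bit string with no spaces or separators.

Place data at non-parity positions: p1 p2 0 p4 1 1 1 p8 0 0 0 0 0 0 1
p1 (pos 1,3,5,7,9,11,13,15): XOR of data positions = 0⊕1⊕1⊕0⊕0⊕0⊕1 = 1
p2 (pos 2,3,6,7,10,11,14,15): XOR of data positions = 0⊕1⊕1⊕0⊕0⊕0⊕1 = 1
p4 (pos 4,5,6,7,12,13,14,15): XOR of data positions = 1⊕1⊕1⊕0⊕0⊕0⊕1 = 0
p8 (pos 8,9,10,11,12,13,14,15): XOR of data positions = 0⊕0⊕0⊕0⊕0⊕0⊕1 = 1
Codeword: 110011110000001

110011110000001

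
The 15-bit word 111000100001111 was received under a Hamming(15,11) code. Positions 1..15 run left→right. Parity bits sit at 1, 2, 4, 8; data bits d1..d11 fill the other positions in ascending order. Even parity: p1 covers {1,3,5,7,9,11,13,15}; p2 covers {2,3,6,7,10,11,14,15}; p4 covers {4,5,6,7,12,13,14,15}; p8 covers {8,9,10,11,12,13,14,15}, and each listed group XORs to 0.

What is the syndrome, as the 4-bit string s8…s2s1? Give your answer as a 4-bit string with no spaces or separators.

0111

s1 (pos 1,3,5,7,9,11,13,15): 1⊕1⊕0⊕1⊕0⊕0⊕1⊕1 = 1
s2 (pos 2,3,6,7,10,11,14,15): 1⊕1⊕0⊕1⊕0⊕0⊕1⊕1 = 1
s4 (pos 4,5,6,7,12,13,14,15): 0⊕0⊕0⊕1⊕1⊕1⊕1⊕1 = 1
s8 (pos 8,9,10,11,12,13,14,15): 0⊕0⊕0⊕0⊕1⊕1⊕1⊕1 = 0
Syndrome s8…s1 = 0111 → error at position 7.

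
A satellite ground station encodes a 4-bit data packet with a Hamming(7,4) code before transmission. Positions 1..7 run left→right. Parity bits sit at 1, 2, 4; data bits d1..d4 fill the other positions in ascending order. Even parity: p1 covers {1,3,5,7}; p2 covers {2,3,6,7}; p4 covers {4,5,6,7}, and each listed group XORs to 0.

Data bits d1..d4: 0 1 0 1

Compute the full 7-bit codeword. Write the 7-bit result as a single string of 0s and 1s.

0100101

Place data at non-parity positions: p1 p2 0 p4 1 0 1
p1 (pos 1,3,5,7): XOR of data positions = 0⊕1⊕1 = 0
p2 (pos 2,3,6,7): XOR of data positions = 0⊕0⊕1 = 1
p4 (pos 4,5,6,7): XOR of data positions = 1⊕0⊕1 = 0
Codeword: 0100101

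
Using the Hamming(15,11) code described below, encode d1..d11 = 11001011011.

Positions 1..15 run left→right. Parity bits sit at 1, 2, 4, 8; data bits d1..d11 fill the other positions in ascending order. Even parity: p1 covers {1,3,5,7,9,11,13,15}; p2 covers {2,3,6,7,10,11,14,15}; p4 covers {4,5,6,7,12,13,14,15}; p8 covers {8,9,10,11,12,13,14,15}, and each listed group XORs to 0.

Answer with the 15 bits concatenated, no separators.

Place data at non-parity positions: p1 p2 1 p4 1 0 0 p8 1 0 1 1 0 1 1
p1 (pos 1,3,5,7,9,11,13,15): XOR of data positions = 1⊕1⊕0⊕1⊕1⊕0⊕1 = 1
p2 (pos 2,3,6,7,10,11,14,15): XOR of data positions = 1⊕0⊕0⊕0⊕1⊕1⊕1 = 0
p4 (pos 4,5,6,7,12,13,14,15): XOR of data positions = 1⊕0⊕0⊕1⊕0⊕1⊕1 = 0
p8 (pos 8,9,10,11,12,13,14,15): XOR of data positions = 1⊕0⊕1⊕1⊕0⊕1⊕1 = 1
Codeword: 101010011011011

101010011011011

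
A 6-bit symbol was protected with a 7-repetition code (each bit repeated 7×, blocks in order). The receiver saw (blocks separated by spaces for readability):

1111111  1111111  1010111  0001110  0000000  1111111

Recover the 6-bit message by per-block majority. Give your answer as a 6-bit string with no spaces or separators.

Block 1 (1111111): 7 ones → 1
Block 2 (1111111): 7 ones → 1
Block 3 (1010111): 5 ones → 1
Block 4 (0001110): 3 ones → 0
Block 5 (0000000): 0 ones → 0
Block 6 (1111111): 7 ones → 1

111001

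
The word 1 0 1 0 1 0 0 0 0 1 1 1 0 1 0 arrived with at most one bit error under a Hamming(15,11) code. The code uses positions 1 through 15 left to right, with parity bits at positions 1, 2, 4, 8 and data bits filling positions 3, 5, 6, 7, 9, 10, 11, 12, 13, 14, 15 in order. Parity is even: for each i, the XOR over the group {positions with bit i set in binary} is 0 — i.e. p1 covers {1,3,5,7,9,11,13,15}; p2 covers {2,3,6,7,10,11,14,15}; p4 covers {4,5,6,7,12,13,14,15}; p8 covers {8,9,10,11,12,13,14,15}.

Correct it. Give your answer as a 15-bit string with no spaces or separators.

s1 (pos 1,3,5,7,9,11,13,15): 1⊕1⊕1⊕0⊕0⊕1⊕0⊕0 = 0
s2 (pos 2,3,6,7,10,11,14,15): 0⊕1⊕0⊕0⊕1⊕1⊕1⊕0 = 0
s4 (pos 4,5,6,7,12,13,14,15): 0⊕1⊕0⊕0⊕1⊕0⊕1⊕0 = 1
s8 (pos 8,9,10,11,12,13,14,15): 0⊕0⊕1⊕1⊕1⊕0⊕1⊕0 = 0
Syndrome s8…s1 = 0100 → error at position 4.
Flip position 4: 101010000111010 → 101110000111010

101110000111010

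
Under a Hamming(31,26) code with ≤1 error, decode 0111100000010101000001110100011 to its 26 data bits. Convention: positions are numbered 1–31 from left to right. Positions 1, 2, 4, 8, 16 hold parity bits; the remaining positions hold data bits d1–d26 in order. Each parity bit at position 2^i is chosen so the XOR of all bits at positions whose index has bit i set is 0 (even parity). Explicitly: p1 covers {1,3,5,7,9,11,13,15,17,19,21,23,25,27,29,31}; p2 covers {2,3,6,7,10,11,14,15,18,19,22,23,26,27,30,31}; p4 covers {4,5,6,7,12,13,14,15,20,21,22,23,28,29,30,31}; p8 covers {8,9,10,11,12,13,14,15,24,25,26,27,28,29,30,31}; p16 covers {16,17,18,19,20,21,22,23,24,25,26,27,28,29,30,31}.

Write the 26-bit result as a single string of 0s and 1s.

11000001010000001110100011

s1 (pos 1,3,5,7,9,11,13,15,17,19,21,23,25,27,29,31): 0⊕1⊕1⊕0⊕0⊕0⊕0⊕0⊕0⊕0⊕0⊕1⊕0⊕0⊕0⊕1 = 0
s2 (pos 2,3,6,7,10,11,14,15,18,19,22,23,26,27,30,31): 1⊕1⊕0⊕0⊕0⊕0⊕1⊕0⊕0⊕0⊕1⊕1⊕1⊕0⊕1⊕1 = 0
s4 (pos 4,5,6,7,12,13,14,15,20,21,22,23,28,29,30,31): 1⊕1⊕0⊕0⊕1⊕0⊕1⊕0⊕0⊕0⊕1⊕1⊕0⊕0⊕1⊕1 = 0
s8 (pos 8,9,10,11,12,13,14,15,24,25,26,27,28,29,30,31): 0⊕0⊕0⊕0⊕1⊕0⊕1⊕0⊕1⊕0⊕1⊕0⊕0⊕0⊕1⊕1 = 0
s16 (pos 16,17,18,19,20,21,22,23,24,25,26,27,28,29,30,31): 1⊕0⊕0⊕0⊕0⊕0⊕1⊕1⊕1⊕0⊕1⊕0⊕0⊕0⊕1⊕1 = 1
Syndrome s16…s1 = 10000 → error at position 16.
Flip position 16: 0111100000010101000001110100011 → 0111100000010100000001110100011
Read data bits from positions 3,5,6,7,9,10,11,12,13,14,15,17,18,19,20,21,22,23,24,25,26,27,28,29,30,31: 11000001010000001110100011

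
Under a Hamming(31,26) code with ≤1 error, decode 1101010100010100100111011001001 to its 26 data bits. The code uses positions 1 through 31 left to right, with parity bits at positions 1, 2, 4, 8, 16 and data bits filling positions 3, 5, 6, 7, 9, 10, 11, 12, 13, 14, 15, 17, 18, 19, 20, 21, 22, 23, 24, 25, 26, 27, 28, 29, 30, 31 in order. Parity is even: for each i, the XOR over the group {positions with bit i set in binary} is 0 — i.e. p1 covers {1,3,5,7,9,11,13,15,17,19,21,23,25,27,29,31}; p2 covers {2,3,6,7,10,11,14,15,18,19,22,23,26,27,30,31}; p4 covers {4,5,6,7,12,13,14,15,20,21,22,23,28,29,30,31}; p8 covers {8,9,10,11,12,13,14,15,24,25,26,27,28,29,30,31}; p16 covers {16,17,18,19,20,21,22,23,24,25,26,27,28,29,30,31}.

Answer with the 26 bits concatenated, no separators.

s1 (pos 1,3,5,7,9,11,13,15,17,19,21,23,25,27,29,31): 1⊕0⊕0⊕0⊕0⊕0⊕0⊕0⊕1⊕0⊕1⊕0⊕1⊕0⊕0⊕1 = 1
s2 (pos 2,3,6,7,10,11,14,15,18,19,22,23,26,27,30,31): 1⊕0⊕1⊕0⊕0⊕0⊕1⊕0⊕0⊕0⊕1⊕0⊕0⊕0⊕0⊕1 = 1
s4 (pos 4,5,6,7,12,13,14,15,20,21,22,23,28,29,30,31): 1⊕0⊕1⊕0⊕1⊕0⊕1⊕0⊕1⊕1⊕1⊕0⊕1⊕0⊕0⊕1 = 1
s8 (pos 8,9,10,11,12,13,14,15,24,25,26,27,28,29,30,31): 1⊕0⊕0⊕0⊕1⊕0⊕1⊕0⊕1⊕1⊕0⊕0⊕1⊕0⊕0⊕1 = 1
s16 (pos 16,17,18,19,20,21,22,23,24,25,26,27,28,29,30,31): 0⊕1⊕0⊕0⊕1⊕1⊕1⊕0⊕1⊕1⊕0⊕0⊕1⊕0⊕0⊕1 = 0
Syndrome s16…s1 = 01111 → error at position 15.
Flip position 15: 1101010100010100100111011001001 → 1101010100010110100111011001001
Read data bits from positions 3,5,6,7,9,10,11,12,13,14,15,17,18,19,20,21,22,23,24,25,26,27,28,29,30,31: 00100001011100111011001001

00100001011100111011001001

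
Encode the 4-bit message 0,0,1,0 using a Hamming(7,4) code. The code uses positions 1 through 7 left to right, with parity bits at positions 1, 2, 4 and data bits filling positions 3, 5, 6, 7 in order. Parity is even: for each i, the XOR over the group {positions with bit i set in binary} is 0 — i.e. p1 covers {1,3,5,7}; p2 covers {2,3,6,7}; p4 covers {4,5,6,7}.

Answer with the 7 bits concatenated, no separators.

0101010

Place data at non-parity positions: p1 p2 0 p4 0 1 0
p1 (pos 1,3,5,7): XOR of data positions = 0⊕0⊕0 = 0
p2 (pos 2,3,6,7): XOR of data positions = 0⊕1⊕0 = 1
p4 (pos 4,5,6,7): XOR of data positions = 0⊕1⊕0 = 1
Codeword: 0101010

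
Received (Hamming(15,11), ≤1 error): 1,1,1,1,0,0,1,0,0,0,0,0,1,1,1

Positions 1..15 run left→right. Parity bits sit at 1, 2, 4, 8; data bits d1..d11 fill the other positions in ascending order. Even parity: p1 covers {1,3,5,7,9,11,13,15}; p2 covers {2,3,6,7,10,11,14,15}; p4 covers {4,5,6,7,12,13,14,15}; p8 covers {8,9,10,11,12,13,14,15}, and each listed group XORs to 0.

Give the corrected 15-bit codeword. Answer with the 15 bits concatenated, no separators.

111100100000110

s1 (pos 1,3,5,7,9,11,13,15): 1⊕1⊕0⊕1⊕0⊕0⊕1⊕1 = 1
s2 (pos 2,3,6,7,10,11,14,15): 1⊕1⊕0⊕1⊕0⊕0⊕1⊕1 = 1
s4 (pos 4,5,6,7,12,13,14,15): 1⊕0⊕0⊕1⊕0⊕1⊕1⊕1 = 1
s8 (pos 8,9,10,11,12,13,14,15): 0⊕0⊕0⊕0⊕0⊕1⊕1⊕1 = 1
Syndrome s8…s1 = 1111 → error at position 15.
Flip position 15: 111100100000111 → 111100100000110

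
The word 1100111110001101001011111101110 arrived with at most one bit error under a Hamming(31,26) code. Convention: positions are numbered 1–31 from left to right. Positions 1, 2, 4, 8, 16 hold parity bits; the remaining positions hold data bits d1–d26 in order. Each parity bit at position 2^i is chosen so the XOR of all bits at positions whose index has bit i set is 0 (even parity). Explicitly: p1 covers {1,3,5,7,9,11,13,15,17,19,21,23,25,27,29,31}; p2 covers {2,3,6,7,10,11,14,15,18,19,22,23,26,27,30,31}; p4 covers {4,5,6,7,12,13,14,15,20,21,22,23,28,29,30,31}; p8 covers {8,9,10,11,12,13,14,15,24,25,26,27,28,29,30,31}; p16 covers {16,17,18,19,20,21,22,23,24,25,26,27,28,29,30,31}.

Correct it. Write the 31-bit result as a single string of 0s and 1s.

s1 (pos 1,3,5,7,9,11,13,15,17,19,21,23,25,27,29,31): 1⊕0⊕1⊕1⊕1⊕0⊕1⊕0⊕0⊕1⊕1⊕1⊕1⊕0⊕1⊕0 = 0
s2 (pos 2,3,6,7,10,11,14,15,18,19,22,23,26,27,30,31): 1⊕0⊕1⊕1⊕0⊕0⊕1⊕0⊕0⊕1⊕1⊕1⊕1⊕0⊕1⊕0 = 1
s4 (pos 4,5,6,7,12,13,14,15,20,21,22,23,28,29,30,31): 0⊕1⊕1⊕1⊕0⊕1⊕1⊕0⊕0⊕1⊕1⊕1⊕1⊕1⊕1⊕0 = 1
s8 (pos 8,9,10,11,12,13,14,15,24,25,26,27,28,29,30,31): 1⊕1⊕0⊕0⊕0⊕1⊕1⊕0⊕1⊕1⊕1⊕0⊕1⊕1⊕1⊕0 = 0
s16 (pos 16,17,18,19,20,21,22,23,24,25,26,27,28,29,30,31): 1⊕0⊕0⊕1⊕0⊕1⊕1⊕1⊕1⊕1⊕1⊕0⊕1⊕1⊕1⊕0 = 1
Syndrome s16…s1 = 10110 → error at position 22.
Flip position 22: 1100111110001101001011111101110 → 1100111110001101001010111101110

1100111110001101001010111101110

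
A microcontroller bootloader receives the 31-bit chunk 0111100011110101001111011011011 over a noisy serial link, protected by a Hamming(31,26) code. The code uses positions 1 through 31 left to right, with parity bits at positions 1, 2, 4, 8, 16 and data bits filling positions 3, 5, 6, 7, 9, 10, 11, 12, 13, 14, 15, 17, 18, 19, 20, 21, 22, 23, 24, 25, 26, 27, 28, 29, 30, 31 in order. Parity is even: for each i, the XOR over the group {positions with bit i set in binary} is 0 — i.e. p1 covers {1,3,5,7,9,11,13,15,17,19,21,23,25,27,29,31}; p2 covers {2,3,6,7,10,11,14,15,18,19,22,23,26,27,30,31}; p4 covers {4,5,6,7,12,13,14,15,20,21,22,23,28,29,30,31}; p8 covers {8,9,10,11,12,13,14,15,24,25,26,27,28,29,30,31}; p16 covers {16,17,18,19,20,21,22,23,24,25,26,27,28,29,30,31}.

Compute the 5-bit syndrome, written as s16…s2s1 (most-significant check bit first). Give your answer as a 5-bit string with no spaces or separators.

s1 (pos 1,3,5,7,9,11,13,15,17,19,21,23,25,27,29,31): 0⊕1⊕1⊕0⊕1⊕1⊕0⊕0⊕0⊕1⊕1⊕0⊕1⊕1⊕0⊕1 = 1
s2 (pos 2,3,6,7,10,11,14,15,18,19,22,23,26,27,30,31): 1⊕1⊕0⊕0⊕1⊕1⊕1⊕0⊕0⊕1⊕1⊕0⊕0⊕1⊕1⊕1 = 0
s4 (pos 4,5,6,7,12,13,14,15,20,21,22,23,28,29,30,31): 1⊕1⊕0⊕0⊕1⊕0⊕1⊕0⊕1⊕1⊕1⊕0⊕1⊕0⊕1⊕1 = 0
s8 (pos 8,9,10,11,12,13,14,15,24,25,26,27,28,29,30,31): 0⊕1⊕1⊕1⊕1⊕0⊕1⊕0⊕1⊕1⊕0⊕1⊕1⊕0⊕1⊕1 = 1
s16 (pos 16,17,18,19,20,21,22,23,24,25,26,27,28,29,30,31): 1⊕0⊕0⊕1⊕1⊕1⊕1⊕0⊕1⊕1⊕0⊕1⊕1⊕0⊕1⊕1 = 1
Syndrome s16…s1 = 11001 → error at position 25.

11001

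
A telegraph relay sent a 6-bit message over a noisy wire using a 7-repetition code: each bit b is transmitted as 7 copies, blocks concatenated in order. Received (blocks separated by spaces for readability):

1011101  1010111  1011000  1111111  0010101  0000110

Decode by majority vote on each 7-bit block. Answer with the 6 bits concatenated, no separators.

Block 1 (1011101): 5 ones → 1
Block 2 (1010111): 5 ones → 1
Block 3 (1011000): 3 ones → 0
Block 4 (1111111): 7 ones → 1
Block 5 (0010101): 3 ones → 0
Block 6 (0000110): 2 ones → 0

110100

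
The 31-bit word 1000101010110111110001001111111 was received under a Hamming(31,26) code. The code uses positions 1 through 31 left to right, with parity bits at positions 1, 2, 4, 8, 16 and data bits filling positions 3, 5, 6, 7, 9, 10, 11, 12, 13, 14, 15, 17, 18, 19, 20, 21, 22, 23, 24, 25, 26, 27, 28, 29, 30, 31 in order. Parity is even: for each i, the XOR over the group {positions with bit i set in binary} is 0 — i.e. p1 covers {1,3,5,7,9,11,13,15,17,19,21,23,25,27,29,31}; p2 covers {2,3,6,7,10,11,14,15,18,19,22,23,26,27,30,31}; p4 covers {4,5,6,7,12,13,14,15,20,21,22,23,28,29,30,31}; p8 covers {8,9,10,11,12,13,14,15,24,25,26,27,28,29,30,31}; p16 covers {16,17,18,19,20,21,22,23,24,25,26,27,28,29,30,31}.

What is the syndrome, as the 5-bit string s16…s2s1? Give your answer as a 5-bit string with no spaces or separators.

10001

s1 (pos 1,3,5,7,9,11,13,15,17,19,21,23,25,27,29,31): 1⊕0⊕1⊕1⊕1⊕1⊕0⊕1⊕1⊕0⊕0⊕0⊕1⊕1⊕1⊕1 = 1
s2 (pos 2,3,6,7,10,11,14,15,18,19,22,23,26,27,30,31): 0⊕0⊕0⊕1⊕0⊕1⊕1⊕1⊕1⊕0⊕1⊕0⊕1⊕1⊕1⊕1 = 0
s4 (pos 4,5,6,7,12,13,14,15,20,21,22,23,28,29,30,31): 0⊕1⊕0⊕1⊕1⊕0⊕1⊕1⊕0⊕0⊕1⊕0⊕1⊕1⊕1⊕1 = 0
s8 (pos 8,9,10,11,12,13,14,15,24,25,26,27,28,29,30,31): 0⊕1⊕0⊕1⊕1⊕0⊕1⊕1⊕0⊕1⊕1⊕1⊕1⊕1⊕1⊕1 = 0
s16 (pos 16,17,18,19,20,21,22,23,24,25,26,27,28,29,30,31): 1⊕1⊕1⊕0⊕0⊕0⊕1⊕0⊕0⊕1⊕1⊕1⊕1⊕1⊕1⊕1 = 1
Syndrome s16…s1 = 10001 → error at position 17.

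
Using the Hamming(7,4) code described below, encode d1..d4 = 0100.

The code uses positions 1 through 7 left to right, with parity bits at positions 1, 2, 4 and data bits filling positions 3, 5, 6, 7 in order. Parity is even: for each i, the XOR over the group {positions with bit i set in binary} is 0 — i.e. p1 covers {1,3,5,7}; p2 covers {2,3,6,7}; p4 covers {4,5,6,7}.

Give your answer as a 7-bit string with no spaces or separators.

1001100

Place data at non-parity positions: p1 p2 0 p4 1 0 0
p1 (pos 1,3,5,7): XOR of data positions = 0⊕1⊕0 = 1
p2 (pos 2,3,6,7): XOR of data positions = 0⊕0⊕0 = 0
p4 (pos 4,5,6,7): XOR of data positions = 1⊕0⊕0 = 1
Codeword: 1001100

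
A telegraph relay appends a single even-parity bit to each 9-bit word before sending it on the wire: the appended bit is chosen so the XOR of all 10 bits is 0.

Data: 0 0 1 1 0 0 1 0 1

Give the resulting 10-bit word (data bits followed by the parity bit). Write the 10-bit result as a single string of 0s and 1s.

XOR of the 9 data bits: 0⊕0⊕1⊕1⊕0⊕0⊕1⊕0⊕1 = 0
Parity bit = 0 (so all 10 bits XOR to 0).

0011001010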